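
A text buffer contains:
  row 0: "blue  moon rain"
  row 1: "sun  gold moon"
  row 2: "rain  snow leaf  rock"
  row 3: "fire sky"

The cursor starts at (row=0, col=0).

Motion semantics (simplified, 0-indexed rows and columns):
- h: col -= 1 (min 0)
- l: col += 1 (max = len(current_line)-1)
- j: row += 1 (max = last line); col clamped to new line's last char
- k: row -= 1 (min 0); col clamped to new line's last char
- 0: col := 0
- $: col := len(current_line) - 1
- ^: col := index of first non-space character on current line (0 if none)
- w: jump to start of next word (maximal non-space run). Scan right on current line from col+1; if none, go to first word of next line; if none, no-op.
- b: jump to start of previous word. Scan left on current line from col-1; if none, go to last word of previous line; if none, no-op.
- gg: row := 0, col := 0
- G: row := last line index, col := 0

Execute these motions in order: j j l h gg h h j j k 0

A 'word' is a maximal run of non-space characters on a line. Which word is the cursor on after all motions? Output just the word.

After 1 (j): row=1 col=0 char='s'
After 2 (j): row=2 col=0 char='r'
After 3 (l): row=2 col=1 char='a'
After 4 (h): row=2 col=0 char='r'
After 5 (gg): row=0 col=0 char='b'
After 6 (h): row=0 col=0 char='b'
After 7 (h): row=0 col=0 char='b'
After 8 (j): row=1 col=0 char='s'
After 9 (j): row=2 col=0 char='r'
After 10 (k): row=1 col=0 char='s'
After 11 (0): row=1 col=0 char='s'

Answer: sun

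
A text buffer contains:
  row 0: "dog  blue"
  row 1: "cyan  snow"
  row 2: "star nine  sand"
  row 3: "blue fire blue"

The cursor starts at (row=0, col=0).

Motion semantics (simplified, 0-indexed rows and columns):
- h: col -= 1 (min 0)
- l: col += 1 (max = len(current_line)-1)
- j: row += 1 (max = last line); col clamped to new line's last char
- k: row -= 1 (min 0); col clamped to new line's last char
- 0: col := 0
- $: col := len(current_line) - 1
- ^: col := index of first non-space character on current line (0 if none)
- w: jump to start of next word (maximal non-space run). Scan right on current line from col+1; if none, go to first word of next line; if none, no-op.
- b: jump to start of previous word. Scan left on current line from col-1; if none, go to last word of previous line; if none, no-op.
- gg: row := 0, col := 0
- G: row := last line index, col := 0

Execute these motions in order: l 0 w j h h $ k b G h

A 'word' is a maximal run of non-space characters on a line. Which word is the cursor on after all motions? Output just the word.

After 1 (l): row=0 col=1 char='o'
After 2 (0): row=0 col=0 char='d'
After 3 (w): row=0 col=5 char='b'
After 4 (j): row=1 col=5 char='_'
After 5 (h): row=1 col=4 char='_'
After 6 (h): row=1 col=3 char='n'
After 7 ($): row=1 col=9 char='w'
After 8 (k): row=0 col=8 char='e'
After 9 (b): row=0 col=5 char='b'
After 10 (G): row=3 col=0 char='b'
After 11 (h): row=3 col=0 char='b'

Answer: blue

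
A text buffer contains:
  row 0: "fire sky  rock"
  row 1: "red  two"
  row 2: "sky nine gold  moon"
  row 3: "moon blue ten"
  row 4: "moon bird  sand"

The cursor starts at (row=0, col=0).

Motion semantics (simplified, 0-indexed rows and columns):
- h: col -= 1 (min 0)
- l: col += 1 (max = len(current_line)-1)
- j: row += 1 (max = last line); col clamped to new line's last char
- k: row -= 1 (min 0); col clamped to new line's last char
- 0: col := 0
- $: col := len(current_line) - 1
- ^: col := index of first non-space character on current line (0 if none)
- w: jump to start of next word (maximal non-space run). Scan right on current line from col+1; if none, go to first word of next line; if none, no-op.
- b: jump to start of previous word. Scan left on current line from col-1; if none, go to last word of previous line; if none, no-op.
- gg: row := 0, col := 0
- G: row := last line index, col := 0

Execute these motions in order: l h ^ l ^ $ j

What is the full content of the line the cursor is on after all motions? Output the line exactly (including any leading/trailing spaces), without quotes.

Answer: red  two

Derivation:
After 1 (l): row=0 col=1 char='i'
After 2 (h): row=0 col=0 char='f'
After 3 (^): row=0 col=0 char='f'
After 4 (l): row=0 col=1 char='i'
After 5 (^): row=0 col=0 char='f'
After 6 ($): row=0 col=13 char='k'
After 7 (j): row=1 col=7 char='o'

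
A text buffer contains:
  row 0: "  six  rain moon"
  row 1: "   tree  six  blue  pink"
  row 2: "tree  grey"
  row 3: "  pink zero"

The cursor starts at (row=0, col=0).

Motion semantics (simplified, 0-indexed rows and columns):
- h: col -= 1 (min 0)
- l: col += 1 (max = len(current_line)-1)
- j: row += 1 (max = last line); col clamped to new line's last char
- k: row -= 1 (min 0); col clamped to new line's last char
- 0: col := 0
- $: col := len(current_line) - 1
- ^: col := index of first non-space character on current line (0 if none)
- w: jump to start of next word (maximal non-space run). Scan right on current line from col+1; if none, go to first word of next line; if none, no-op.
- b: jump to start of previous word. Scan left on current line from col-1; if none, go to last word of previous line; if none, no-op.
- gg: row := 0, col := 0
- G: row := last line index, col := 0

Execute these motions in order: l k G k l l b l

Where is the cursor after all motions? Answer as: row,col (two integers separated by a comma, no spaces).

After 1 (l): row=0 col=1 char='_'
After 2 (k): row=0 col=1 char='_'
After 3 (G): row=3 col=0 char='_'
After 4 (k): row=2 col=0 char='t'
After 5 (l): row=2 col=1 char='r'
After 6 (l): row=2 col=2 char='e'
After 7 (b): row=2 col=0 char='t'
After 8 (l): row=2 col=1 char='r'

Answer: 2,1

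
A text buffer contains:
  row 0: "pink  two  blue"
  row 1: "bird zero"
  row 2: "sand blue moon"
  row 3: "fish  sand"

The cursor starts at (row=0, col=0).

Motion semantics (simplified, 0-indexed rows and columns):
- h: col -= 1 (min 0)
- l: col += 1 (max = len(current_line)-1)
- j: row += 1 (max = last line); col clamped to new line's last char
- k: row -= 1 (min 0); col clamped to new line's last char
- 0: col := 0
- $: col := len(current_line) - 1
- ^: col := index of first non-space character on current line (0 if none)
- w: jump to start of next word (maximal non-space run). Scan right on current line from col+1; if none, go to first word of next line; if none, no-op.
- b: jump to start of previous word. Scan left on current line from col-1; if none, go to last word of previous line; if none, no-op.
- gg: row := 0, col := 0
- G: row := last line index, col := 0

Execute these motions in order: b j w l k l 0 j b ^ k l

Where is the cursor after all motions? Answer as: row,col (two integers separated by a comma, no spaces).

After 1 (b): row=0 col=0 char='p'
After 2 (j): row=1 col=0 char='b'
After 3 (w): row=1 col=5 char='z'
After 4 (l): row=1 col=6 char='e'
After 5 (k): row=0 col=6 char='t'
After 6 (l): row=0 col=7 char='w'
After 7 (0): row=0 col=0 char='p'
After 8 (j): row=1 col=0 char='b'
After 9 (b): row=0 col=11 char='b'
After 10 (^): row=0 col=0 char='p'
After 11 (k): row=0 col=0 char='p'
After 12 (l): row=0 col=1 char='i'

Answer: 0,1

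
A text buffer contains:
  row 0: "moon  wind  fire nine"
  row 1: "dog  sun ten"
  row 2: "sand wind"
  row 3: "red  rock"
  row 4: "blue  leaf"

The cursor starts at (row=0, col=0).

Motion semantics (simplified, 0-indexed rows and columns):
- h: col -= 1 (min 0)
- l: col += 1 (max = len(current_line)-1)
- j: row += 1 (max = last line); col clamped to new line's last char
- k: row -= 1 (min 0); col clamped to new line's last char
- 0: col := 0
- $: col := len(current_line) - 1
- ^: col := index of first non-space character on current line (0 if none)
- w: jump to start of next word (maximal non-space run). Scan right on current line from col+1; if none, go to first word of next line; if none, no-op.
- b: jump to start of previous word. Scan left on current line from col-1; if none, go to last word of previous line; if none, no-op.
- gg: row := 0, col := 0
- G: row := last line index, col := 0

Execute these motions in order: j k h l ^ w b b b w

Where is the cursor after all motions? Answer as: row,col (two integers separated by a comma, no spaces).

After 1 (j): row=1 col=0 char='d'
After 2 (k): row=0 col=0 char='m'
After 3 (h): row=0 col=0 char='m'
After 4 (l): row=0 col=1 char='o'
After 5 (^): row=0 col=0 char='m'
After 6 (w): row=0 col=6 char='w'
After 7 (b): row=0 col=0 char='m'
After 8 (b): row=0 col=0 char='m'
After 9 (b): row=0 col=0 char='m'
After 10 (w): row=0 col=6 char='w'

Answer: 0,6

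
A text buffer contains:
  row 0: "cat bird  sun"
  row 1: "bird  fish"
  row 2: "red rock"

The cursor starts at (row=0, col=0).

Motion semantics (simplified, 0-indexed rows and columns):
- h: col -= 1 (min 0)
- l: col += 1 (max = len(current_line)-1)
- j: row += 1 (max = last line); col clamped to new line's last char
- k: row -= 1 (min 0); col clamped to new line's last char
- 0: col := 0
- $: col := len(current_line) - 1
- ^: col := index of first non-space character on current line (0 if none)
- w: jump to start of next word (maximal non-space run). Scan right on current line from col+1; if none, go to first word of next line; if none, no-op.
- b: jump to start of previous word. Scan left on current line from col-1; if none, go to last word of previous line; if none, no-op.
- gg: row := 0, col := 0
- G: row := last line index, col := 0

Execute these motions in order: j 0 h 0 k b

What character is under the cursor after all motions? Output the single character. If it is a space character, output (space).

After 1 (j): row=1 col=0 char='b'
After 2 (0): row=1 col=0 char='b'
After 3 (h): row=1 col=0 char='b'
After 4 (0): row=1 col=0 char='b'
After 5 (k): row=0 col=0 char='c'
After 6 (b): row=0 col=0 char='c'

Answer: c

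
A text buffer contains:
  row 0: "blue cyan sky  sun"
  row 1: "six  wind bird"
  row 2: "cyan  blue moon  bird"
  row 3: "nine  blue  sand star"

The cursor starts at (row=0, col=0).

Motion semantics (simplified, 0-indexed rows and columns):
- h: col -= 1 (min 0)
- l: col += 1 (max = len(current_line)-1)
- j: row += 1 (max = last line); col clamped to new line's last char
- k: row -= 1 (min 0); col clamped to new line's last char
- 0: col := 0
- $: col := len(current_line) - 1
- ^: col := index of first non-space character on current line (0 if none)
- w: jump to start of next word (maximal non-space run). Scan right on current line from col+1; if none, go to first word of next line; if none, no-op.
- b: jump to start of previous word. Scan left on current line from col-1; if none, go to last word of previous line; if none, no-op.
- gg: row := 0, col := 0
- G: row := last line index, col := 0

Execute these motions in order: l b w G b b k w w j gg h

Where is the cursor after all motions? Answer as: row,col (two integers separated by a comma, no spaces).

After 1 (l): row=0 col=1 char='l'
After 2 (b): row=0 col=0 char='b'
After 3 (w): row=0 col=5 char='c'
After 4 (G): row=3 col=0 char='n'
After 5 (b): row=2 col=17 char='b'
After 6 (b): row=2 col=11 char='m'
After 7 (k): row=1 col=11 char='i'
After 8 (w): row=2 col=0 char='c'
After 9 (w): row=2 col=6 char='b'
After 10 (j): row=3 col=6 char='b'
After 11 (gg): row=0 col=0 char='b'
After 12 (h): row=0 col=0 char='b'

Answer: 0,0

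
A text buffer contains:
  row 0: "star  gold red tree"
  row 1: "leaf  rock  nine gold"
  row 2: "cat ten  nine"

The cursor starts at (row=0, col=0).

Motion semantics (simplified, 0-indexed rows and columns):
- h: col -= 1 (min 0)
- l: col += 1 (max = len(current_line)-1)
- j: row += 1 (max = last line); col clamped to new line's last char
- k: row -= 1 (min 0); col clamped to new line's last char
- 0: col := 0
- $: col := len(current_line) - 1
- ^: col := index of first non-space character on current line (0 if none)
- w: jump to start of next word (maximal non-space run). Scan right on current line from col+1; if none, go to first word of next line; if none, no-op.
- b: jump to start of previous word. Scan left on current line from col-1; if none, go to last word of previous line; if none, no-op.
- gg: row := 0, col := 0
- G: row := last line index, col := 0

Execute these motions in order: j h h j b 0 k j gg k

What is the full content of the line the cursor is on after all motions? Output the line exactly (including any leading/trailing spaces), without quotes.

After 1 (j): row=1 col=0 char='l'
After 2 (h): row=1 col=0 char='l'
After 3 (h): row=1 col=0 char='l'
After 4 (j): row=2 col=0 char='c'
After 5 (b): row=1 col=17 char='g'
After 6 (0): row=1 col=0 char='l'
After 7 (k): row=0 col=0 char='s'
After 8 (j): row=1 col=0 char='l'
After 9 (gg): row=0 col=0 char='s'
After 10 (k): row=0 col=0 char='s'

Answer: star  gold red tree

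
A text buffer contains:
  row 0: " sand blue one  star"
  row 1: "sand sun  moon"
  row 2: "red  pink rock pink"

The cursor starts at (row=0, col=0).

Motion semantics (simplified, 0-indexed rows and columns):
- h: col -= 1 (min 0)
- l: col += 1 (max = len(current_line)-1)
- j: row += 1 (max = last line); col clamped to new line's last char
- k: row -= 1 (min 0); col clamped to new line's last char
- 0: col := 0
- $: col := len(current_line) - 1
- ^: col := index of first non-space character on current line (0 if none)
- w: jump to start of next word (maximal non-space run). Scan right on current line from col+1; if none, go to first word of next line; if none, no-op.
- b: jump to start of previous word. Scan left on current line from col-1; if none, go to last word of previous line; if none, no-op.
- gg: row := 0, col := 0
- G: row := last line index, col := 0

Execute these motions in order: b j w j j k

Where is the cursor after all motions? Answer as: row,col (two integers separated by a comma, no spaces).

After 1 (b): row=0 col=0 char='_'
After 2 (j): row=1 col=0 char='s'
After 3 (w): row=1 col=5 char='s'
After 4 (j): row=2 col=5 char='p'
After 5 (j): row=2 col=5 char='p'
After 6 (k): row=1 col=5 char='s'

Answer: 1,5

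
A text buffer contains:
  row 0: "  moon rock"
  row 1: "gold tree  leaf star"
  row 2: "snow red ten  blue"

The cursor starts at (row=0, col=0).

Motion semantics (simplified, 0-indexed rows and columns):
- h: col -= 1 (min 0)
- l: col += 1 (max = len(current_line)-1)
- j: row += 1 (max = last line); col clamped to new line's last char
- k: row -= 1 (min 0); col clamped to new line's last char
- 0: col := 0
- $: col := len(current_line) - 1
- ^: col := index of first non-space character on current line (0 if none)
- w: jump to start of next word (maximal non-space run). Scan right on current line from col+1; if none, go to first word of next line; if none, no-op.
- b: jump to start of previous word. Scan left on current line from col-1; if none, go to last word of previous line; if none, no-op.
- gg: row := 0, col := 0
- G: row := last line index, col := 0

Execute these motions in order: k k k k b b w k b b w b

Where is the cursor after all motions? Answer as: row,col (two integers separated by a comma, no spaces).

After 1 (k): row=0 col=0 char='_'
After 2 (k): row=0 col=0 char='_'
After 3 (k): row=0 col=0 char='_'
After 4 (k): row=0 col=0 char='_'
After 5 (b): row=0 col=0 char='_'
After 6 (b): row=0 col=0 char='_'
After 7 (w): row=0 col=2 char='m'
After 8 (k): row=0 col=2 char='m'
After 9 (b): row=0 col=2 char='m'
After 10 (b): row=0 col=2 char='m'
After 11 (w): row=0 col=7 char='r'
After 12 (b): row=0 col=2 char='m'

Answer: 0,2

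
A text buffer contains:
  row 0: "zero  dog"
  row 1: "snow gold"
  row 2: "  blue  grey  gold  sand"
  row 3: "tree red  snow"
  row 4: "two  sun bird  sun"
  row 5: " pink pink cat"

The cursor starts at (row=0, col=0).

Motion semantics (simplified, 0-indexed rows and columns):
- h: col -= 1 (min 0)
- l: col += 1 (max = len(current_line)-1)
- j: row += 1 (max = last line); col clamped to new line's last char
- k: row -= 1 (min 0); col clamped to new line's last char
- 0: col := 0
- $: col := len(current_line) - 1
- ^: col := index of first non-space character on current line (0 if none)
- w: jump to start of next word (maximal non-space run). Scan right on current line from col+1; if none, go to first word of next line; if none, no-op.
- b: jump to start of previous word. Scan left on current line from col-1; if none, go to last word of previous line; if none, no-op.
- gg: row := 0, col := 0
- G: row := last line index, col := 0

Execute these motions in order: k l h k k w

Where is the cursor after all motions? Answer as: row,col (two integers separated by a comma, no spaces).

After 1 (k): row=0 col=0 char='z'
After 2 (l): row=0 col=1 char='e'
After 3 (h): row=0 col=0 char='z'
After 4 (k): row=0 col=0 char='z'
After 5 (k): row=0 col=0 char='z'
After 6 (w): row=0 col=6 char='d'

Answer: 0,6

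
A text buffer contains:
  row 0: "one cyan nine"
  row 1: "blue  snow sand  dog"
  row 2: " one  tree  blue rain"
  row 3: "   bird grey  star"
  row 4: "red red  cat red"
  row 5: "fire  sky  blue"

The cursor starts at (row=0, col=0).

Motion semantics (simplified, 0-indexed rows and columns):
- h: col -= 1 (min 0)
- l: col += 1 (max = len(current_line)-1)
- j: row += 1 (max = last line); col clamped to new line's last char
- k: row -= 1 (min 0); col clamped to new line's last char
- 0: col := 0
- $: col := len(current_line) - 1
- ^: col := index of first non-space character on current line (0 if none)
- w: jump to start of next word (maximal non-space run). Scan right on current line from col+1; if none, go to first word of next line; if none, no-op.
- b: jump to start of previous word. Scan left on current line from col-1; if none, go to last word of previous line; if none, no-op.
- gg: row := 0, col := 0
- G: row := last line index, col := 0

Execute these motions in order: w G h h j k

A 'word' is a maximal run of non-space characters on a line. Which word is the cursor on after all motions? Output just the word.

Answer: red

Derivation:
After 1 (w): row=0 col=4 char='c'
After 2 (G): row=5 col=0 char='f'
After 3 (h): row=5 col=0 char='f'
After 4 (h): row=5 col=0 char='f'
After 5 (j): row=5 col=0 char='f'
After 6 (k): row=4 col=0 char='r'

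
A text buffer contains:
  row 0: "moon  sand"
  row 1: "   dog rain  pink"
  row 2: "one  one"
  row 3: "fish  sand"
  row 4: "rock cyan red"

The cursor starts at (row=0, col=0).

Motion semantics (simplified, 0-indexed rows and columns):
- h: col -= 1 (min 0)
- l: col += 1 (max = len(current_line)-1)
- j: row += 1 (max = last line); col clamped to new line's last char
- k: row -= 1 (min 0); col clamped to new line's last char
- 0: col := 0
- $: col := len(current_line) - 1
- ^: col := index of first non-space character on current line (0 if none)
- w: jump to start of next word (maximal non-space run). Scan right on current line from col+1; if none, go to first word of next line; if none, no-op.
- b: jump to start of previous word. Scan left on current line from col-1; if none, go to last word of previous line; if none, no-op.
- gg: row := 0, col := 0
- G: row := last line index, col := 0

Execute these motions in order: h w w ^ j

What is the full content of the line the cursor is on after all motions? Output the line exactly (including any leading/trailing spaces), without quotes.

Answer: one  one

Derivation:
After 1 (h): row=0 col=0 char='m'
After 2 (w): row=0 col=6 char='s'
After 3 (w): row=1 col=3 char='d'
After 4 (^): row=1 col=3 char='d'
After 5 (j): row=2 col=3 char='_'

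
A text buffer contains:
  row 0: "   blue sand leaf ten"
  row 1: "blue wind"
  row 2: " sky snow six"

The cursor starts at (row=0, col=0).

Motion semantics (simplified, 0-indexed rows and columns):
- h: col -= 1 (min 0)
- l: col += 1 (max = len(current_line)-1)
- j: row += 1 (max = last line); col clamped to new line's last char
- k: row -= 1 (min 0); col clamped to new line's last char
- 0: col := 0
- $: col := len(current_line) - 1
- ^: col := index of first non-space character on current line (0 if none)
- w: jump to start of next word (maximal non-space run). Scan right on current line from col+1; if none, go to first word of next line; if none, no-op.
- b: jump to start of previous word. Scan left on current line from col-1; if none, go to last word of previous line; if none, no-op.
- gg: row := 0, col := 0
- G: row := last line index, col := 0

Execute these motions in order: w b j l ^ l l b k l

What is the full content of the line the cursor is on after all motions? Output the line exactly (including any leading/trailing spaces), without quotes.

Answer:    blue sand leaf ten

Derivation:
After 1 (w): row=0 col=3 char='b'
After 2 (b): row=0 col=3 char='b'
After 3 (j): row=1 col=3 char='e'
After 4 (l): row=1 col=4 char='_'
After 5 (^): row=1 col=0 char='b'
After 6 (l): row=1 col=1 char='l'
After 7 (l): row=1 col=2 char='u'
After 8 (b): row=1 col=0 char='b'
After 9 (k): row=0 col=0 char='_'
After 10 (l): row=0 col=1 char='_'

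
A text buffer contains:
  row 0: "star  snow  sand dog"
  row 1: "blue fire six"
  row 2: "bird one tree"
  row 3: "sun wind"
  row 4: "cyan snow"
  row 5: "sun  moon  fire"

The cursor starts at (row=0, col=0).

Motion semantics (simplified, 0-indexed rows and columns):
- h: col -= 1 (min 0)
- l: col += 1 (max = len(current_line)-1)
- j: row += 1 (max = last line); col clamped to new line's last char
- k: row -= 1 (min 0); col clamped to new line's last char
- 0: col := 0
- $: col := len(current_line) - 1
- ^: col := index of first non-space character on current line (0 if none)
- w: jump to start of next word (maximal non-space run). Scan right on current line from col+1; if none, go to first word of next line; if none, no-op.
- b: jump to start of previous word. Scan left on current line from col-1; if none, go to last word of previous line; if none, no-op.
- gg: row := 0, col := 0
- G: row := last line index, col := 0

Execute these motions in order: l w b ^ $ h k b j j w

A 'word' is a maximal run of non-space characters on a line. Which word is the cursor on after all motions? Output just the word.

Answer: sun

Derivation:
After 1 (l): row=0 col=1 char='t'
After 2 (w): row=0 col=6 char='s'
After 3 (b): row=0 col=0 char='s'
After 4 (^): row=0 col=0 char='s'
After 5 ($): row=0 col=19 char='g'
After 6 (h): row=0 col=18 char='o'
After 7 (k): row=0 col=18 char='o'
After 8 (b): row=0 col=17 char='d'
After 9 (j): row=1 col=12 char='x'
After 10 (j): row=2 col=12 char='e'
After 11 (w): row=3 col=0 char='s'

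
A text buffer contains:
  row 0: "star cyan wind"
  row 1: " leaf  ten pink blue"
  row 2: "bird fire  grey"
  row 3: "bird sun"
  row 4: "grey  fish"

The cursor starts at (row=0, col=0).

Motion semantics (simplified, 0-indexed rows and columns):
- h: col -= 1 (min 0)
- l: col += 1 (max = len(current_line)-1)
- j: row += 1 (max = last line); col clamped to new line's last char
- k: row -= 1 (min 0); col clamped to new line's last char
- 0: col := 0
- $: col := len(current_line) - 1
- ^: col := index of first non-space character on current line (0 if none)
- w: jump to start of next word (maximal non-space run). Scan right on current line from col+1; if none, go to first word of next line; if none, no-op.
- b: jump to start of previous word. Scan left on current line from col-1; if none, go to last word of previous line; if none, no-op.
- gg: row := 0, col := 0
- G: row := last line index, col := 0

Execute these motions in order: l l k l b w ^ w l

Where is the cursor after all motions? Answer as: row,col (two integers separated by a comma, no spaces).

After 1 (l): row=0 col=1 char='t'
After 2 (l): row=0 col=2 char='a'
After 3 (k): row=0 col=2 char='a'
After 4 (l): row=0 col=3 char='r'
After 5 (b): row=0 col=0 char='s'
After 6 (w): row=0 col=5 char='c'
After 7 (^): row=0 col=0 char='s'
After 8 (w): row=0 col=5 char='c'
After 9 (l): row=0 col=6 char='y'

Answer: 0,6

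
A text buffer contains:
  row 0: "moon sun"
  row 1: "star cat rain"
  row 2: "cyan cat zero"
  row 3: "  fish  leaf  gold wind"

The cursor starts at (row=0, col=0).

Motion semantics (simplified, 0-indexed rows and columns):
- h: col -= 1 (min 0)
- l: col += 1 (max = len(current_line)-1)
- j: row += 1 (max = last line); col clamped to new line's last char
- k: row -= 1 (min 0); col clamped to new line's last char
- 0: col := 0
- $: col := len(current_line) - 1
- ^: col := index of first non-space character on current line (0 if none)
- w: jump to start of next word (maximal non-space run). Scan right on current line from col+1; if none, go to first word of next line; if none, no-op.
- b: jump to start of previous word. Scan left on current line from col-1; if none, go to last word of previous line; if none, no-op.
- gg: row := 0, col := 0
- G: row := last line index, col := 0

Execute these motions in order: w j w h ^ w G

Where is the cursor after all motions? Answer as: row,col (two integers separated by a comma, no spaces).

After 1 (w): row=0 col=5 char='s'
After 2 (j): row=1 col=5 char='c'
After 3 (w): row=1 col=9 char='r'
After 4 (h): row=1 col=8 char='_'
After 5 (^): row=1 col=0 char='s'
After 6 (w): row=1 col=5 char='c'
After 7 (G): row=3 col=0 char='_'

Answer: 3,0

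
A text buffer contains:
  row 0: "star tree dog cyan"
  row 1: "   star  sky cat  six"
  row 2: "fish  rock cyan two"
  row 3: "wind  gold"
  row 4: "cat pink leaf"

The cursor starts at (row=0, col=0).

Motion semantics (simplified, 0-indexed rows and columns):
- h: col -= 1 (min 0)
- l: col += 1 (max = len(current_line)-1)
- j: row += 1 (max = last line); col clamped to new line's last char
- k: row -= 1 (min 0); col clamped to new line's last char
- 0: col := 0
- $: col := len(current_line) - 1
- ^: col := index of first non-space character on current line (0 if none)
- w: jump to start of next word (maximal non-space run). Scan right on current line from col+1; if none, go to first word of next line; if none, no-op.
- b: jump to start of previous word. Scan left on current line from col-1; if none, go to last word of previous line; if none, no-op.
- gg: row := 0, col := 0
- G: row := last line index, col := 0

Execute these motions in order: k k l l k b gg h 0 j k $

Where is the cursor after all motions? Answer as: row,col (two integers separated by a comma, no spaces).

Answer: 0,17

Derivation:
After 1 (k): row=0 col=0 char='s'
After 2 (k): row=0 col=0 char='s'
After 3 (l): row=0 col=1 char='t'
After 4 (l): row=0 col=2 char='a'
After 5 (k): row=0 col=2 char='a'
After 6 (b): row=0 col=0 char='s'
After 7 (gg): row=0 col=0 char='s'
After 8 (h): row=0 col=0 char='s'
After 9 (0): row=0 col=0 char='s'
After 10 (j): row=1 col=0 char='_'
After 11 (k): row=0 col=0 char='s'
After 12 ($): row=0 col=17 char='n'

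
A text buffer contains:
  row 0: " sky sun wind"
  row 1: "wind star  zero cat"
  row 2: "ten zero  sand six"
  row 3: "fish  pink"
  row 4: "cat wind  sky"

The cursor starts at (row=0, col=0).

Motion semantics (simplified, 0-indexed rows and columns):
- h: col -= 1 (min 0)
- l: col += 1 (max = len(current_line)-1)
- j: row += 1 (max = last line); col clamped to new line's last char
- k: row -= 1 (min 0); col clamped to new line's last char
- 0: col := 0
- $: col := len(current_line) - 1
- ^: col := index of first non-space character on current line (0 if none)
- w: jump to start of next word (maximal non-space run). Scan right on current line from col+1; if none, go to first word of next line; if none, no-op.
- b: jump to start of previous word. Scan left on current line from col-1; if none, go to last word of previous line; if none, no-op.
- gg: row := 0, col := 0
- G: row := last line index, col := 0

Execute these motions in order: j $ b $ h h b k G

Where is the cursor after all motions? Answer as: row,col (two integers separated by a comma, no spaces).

Answer: 4,0

Derivation:
After 1 (j): row=1 col=0 char='w'
After 2 ($): row=1 col=18 char='t'
After 3 (b): row=1 col=16 char='c'
After 4 ($): row=1 col=18 char='t'
After 5 (h): row=1 col=17 char='a'
After 6 (h): row=1 col=16 char='c'
After 7 (b): row=1 col=11 char='z'
After 8 (k): row=0 col=11 char='n'
After 9 (G): row=4 col=0 char='c'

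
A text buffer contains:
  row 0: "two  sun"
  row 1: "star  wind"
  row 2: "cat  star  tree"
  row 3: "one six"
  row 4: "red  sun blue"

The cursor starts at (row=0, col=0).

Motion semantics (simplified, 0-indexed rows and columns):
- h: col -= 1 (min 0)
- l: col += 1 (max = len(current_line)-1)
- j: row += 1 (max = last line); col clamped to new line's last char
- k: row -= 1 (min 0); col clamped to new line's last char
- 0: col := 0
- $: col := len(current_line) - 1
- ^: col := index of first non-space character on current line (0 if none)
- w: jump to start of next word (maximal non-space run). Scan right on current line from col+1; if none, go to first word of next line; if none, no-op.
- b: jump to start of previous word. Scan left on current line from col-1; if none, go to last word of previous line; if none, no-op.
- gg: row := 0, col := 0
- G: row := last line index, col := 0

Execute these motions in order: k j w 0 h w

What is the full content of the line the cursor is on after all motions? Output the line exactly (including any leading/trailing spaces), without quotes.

After 1 (k): row=0 col=0 char='t'
After 2 (j): row=1 col=0 char='s'
After 3 (w): row=1 col=6 char='w'
After 4 (0): row=1 col=0 char='s'
After 5 (h): row=1 col=0 char='s'
After 6 (w): row=1 col=6 char='w'

Answer: star  wind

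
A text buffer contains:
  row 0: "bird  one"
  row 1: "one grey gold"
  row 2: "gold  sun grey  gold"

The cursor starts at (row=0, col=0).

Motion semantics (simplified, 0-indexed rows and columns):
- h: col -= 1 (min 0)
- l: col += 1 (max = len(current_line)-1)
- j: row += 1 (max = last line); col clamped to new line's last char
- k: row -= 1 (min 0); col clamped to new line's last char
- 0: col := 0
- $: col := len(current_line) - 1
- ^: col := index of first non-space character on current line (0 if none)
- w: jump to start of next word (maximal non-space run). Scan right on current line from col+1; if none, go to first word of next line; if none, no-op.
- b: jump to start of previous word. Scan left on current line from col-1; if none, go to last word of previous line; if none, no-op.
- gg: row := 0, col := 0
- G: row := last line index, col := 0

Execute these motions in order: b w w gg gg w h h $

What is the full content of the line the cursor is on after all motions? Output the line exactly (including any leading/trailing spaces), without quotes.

After 1 (b): row=0 col=0 char='b'
After 2 (w): row=0 col=6 char='o'
After 3 (w): row=1 col=0 char='o'
After 4 (gg): row=0 col=0 char='b'
After 5 (gg): row=0 col=0 char='b'
After 6 (w): row=0 col=6 char='o'
After 7 (h): row=0 col=5 char='_'
After 8 (h): row=0 col=4 char='_'
After 9 ($): row=0 col=8 char='e'

Answer: bird  one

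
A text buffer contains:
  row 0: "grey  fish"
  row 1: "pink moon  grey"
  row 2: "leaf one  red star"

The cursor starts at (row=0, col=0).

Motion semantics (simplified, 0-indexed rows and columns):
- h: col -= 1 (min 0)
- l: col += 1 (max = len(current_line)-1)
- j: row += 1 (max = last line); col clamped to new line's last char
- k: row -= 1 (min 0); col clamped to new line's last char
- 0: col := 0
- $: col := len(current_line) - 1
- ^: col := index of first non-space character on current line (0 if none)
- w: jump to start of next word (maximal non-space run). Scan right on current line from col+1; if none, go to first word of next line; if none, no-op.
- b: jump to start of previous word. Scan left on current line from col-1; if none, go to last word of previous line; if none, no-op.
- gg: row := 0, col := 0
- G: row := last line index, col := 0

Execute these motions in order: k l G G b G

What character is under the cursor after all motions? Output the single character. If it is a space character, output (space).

After 1 (k): row=0 col=0 char='g'
After 2 (l): row=0 col=1 char='r'
After 3 (G): row=2 col=0 char='l'
After 4 (G): row=2 col=0 char='l'
After 5 (b): row=1 col=11 char='g'
After 6 (G): row=2 col=0 char='l'

Answer: l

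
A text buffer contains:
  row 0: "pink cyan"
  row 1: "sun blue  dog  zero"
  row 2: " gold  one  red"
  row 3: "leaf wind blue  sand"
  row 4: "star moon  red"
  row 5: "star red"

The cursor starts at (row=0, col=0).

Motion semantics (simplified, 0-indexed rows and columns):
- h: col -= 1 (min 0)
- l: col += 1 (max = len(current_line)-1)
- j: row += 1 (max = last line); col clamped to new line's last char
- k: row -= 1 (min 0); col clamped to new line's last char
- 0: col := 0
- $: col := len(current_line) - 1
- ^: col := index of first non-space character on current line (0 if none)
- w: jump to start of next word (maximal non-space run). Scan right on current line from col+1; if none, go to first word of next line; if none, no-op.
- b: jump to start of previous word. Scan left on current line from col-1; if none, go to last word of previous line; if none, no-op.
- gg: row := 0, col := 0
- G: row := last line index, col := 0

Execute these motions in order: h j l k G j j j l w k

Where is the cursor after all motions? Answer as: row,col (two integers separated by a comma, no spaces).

After 1 (h): row=0 col=0 char='p'
After 2 (j): row=1 col=0 char='s'
After 3 (l): row=1 col=1 char='u'
After 4 (k): row=0 col=1 char='i'
After 5 (G): row=5 col=0 char='s'
After 6 (j): row=5 col=0 char='s'
After 7 (j): row=5 col=0 char='s'
After 8 (j): row=5 col=0 char='s'
After 9 (l): row=5 col=1 char='t'
After 10 (w): row=5 col=5 char='r'
After 11 (k): row=4 col=5 char='m'

Answer: 4,5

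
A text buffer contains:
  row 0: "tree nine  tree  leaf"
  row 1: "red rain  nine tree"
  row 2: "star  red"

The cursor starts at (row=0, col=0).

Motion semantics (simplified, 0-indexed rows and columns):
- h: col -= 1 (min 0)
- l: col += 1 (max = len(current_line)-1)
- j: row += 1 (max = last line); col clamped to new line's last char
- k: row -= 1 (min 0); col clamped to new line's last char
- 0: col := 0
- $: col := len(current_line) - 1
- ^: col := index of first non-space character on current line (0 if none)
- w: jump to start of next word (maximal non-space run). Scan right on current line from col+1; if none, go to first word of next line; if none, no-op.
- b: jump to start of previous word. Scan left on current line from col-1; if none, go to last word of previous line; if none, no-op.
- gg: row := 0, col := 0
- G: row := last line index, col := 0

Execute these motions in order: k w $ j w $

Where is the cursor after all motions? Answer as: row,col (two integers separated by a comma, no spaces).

After 1 (k): row=0 col=0 char='t'
After 2 (w): row=0 col=5 char='n'
After 3 ($): row=0 col=20 char='f'
After 4 (j): row=1 col=18 char='e'
After 5 (w): row=2 col=0 char='s'
After 6 ($): row=2 col=8 char='d'

Answer: 2,8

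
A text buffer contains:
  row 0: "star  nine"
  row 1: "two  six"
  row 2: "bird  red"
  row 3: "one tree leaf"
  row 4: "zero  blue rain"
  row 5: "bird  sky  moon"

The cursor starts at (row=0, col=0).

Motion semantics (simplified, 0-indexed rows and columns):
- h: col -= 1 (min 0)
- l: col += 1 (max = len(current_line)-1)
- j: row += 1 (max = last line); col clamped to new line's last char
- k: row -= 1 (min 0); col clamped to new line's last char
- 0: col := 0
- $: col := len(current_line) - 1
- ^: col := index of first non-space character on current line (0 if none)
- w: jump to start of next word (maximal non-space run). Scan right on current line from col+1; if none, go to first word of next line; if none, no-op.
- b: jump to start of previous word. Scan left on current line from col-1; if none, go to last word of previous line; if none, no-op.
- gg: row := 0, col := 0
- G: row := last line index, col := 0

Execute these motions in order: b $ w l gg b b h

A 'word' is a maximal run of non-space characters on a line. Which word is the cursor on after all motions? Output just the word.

Answer: star

Derivation:
After 1 (b): row=0 col=0 char='s'
After 2 ($): row=0 col=9 char='e'
After 3 (w): row=1 col=0 char='t'
After 4 (l): row=1 col=1 char='w'
After 5 (gg): row=0 col=0 char='s'
After 6 (b): row=0 col=0 char='s'
After 7 (b): row=0 col=0 char='s'
After 8 (h): row=0 col=0 char='s'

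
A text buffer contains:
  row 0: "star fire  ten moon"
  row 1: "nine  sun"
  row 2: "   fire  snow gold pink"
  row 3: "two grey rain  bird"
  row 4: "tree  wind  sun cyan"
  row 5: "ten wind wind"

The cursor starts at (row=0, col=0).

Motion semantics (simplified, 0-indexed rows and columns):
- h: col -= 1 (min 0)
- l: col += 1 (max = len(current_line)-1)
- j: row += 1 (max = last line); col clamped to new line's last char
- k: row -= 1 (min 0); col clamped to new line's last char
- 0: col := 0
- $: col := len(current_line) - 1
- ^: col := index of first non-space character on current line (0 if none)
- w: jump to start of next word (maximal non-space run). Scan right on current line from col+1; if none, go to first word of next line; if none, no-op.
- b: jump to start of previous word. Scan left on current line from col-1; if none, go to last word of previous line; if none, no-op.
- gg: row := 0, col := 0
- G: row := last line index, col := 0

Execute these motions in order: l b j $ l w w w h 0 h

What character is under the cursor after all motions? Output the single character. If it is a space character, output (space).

After 1 (l): row=0 col=1 char='t'
After 2 (b): row=0 col=0 char='s'
After 3 (j): row=1 col=0 char='n'
After 4 ($): row=1 col=8 char='n'
After 5 (l): row=1 col=8 char='n'
After 6 (w): row=2 col=3 char='f'
After 7 (w): row=2 col=9 char='s'
After 8 (w): row=2 col=14 char='g'
After 9 (h): row=2 col=13 char='_'
After 10 (0): row=2 col=0 char='_'
After 11 (h): row=2 col=0 char='_'

Answer: (space)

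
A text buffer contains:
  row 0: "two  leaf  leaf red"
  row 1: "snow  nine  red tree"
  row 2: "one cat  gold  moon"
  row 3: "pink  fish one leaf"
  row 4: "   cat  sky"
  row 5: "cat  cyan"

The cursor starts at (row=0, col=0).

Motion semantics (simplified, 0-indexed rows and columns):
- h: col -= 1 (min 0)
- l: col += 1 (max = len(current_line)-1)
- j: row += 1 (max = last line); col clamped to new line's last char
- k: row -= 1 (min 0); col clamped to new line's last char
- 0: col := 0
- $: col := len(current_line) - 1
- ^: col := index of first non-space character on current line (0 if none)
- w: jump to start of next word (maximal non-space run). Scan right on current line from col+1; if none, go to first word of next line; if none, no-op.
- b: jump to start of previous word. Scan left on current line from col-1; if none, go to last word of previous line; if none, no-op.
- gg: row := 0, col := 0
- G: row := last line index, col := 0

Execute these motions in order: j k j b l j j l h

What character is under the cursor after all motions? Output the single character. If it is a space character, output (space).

Answer: o

Derivation:
After 1 (j): row=1 col=0 char='s'
After 2 (k): row=0 col=0 char='t'
After 3 (j): row=1 col=0 char='s'
After 4 (b): row=0 col=16 char='r'
After 5 (l): row=0 col=17 char='e'
After 6 (j): row=1 col=17 char='r'
After 7 (j): row=2 col=17 char='o'
After 8 (l): row=2 col=18 char='n'
After 9 (h): row=2 col=17 char='o'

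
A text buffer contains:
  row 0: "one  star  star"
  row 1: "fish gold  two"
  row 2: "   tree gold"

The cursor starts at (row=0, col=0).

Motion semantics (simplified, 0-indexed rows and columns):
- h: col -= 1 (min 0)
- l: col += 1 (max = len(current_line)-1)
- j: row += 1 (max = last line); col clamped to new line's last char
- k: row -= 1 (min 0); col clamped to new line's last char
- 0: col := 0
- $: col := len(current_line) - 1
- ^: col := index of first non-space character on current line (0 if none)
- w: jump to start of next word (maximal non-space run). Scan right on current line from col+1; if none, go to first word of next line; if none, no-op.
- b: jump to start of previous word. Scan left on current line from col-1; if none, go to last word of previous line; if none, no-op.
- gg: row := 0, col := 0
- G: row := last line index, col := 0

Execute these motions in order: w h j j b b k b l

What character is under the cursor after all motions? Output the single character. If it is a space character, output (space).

Answer: t

Derivation:
After 1 (w): row=0 col=5 char='s'
After 2 (h): row=0 col=4 char='_'
After 3 (j): row=1 col=4 char='_'
After 4 (j): row=2 col=4 char='r'
After 5 (b): row=2 col=3 char='t'
After 6 (b): row=1 col=11 char='t'
After 7 (k): row=0 col=11 char='s'
After 8 (b): row=0 col=5 char='s'
After 9 (l): row=0 col=6 char='t'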